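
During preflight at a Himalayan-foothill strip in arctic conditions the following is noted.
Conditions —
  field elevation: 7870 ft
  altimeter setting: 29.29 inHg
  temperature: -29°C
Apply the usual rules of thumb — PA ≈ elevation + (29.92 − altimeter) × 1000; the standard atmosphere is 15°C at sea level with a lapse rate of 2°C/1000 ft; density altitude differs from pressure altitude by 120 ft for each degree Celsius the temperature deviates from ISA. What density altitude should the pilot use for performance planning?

5260 ft

Pressure altitude = 7870 + (29.92 − 29.29) × 1000 = 7870 + (+630) = 8500 ft.
ISA temperature at 8500 ft = 15 − 2 × (8500/1000) = -2°C.
ISA deviation = -29 − (-2) = -27°C.
Density altitude = 8500 + 120 × (-27) = 5260 ft.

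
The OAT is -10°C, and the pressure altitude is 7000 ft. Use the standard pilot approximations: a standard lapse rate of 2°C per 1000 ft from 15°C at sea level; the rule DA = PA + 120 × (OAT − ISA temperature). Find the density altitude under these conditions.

5680 ft

ISA temperature at 7000 ft = 15 − 2 × (7000/1000) = 1°C.
ISA deviation = -10 − 1 = -11°C.
Density altitude = 7000 + 120 × (-11) = 7000 + (-1320) = 5680 ft.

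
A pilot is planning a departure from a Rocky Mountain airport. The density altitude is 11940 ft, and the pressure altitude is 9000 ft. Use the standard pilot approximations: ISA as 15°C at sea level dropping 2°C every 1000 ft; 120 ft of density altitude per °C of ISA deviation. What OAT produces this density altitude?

21.5°C

Density altitude − pressure altitude = 11940 − 9000 = +2940 ft.
At 120 ft/°C that is an ISA deviation of 2940/120 = +24.5°C.
ISA temperature at 9000 ft = 15 − 2 × (9000/1000) = -3°C.
OAT = ISA + deviation = -3 + (+24.5) = 21.5°C.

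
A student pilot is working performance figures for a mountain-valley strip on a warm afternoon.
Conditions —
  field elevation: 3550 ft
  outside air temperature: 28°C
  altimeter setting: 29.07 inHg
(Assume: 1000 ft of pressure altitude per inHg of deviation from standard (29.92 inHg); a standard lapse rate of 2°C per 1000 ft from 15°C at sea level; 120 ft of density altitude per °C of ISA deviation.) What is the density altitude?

7016 ft

Pressure altitude = 3550 + (29.92 − 29.07) × 1000 = 3550 + (+850) = 4400 ft.
ISA temperature at 4400 ft = 15 − 2 × (4400/1000) = 6.2°C.
ISA deviation = 28 − 6.2 = +21.8°C.
Density altitude = 4400 + 120 × (21.8) = 7016 ft.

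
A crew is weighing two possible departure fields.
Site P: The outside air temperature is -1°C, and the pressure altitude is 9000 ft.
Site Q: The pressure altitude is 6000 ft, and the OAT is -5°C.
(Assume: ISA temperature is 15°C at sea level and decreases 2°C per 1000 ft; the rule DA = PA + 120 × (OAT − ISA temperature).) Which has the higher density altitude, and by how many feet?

Site P by 4200 ft

Site P: ISA temp = -3°C, deviation +2°C, DA = 9000 + 120 × 2 = 9240 ft.
Site Q: ISA temp = 3°C, deviation -8°C, DA = 6000 + 120 × (-8) = 5040 ft.
Site P is higher by 9240 − 5040 = 4200 ft.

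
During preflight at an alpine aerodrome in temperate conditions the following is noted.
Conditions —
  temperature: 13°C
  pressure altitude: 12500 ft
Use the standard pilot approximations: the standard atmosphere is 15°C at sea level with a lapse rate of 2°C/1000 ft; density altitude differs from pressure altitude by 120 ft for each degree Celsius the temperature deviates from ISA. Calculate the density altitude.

ISA temperature at 12500 ft = 15 − 2 × (12500/1000) = -10°C.
ISA deviation = 13 − (-10) = +23°C.
Density altitude = 12500 + 120 × (23) = 12500 + (+2760) = 15260 ft.

15260 ft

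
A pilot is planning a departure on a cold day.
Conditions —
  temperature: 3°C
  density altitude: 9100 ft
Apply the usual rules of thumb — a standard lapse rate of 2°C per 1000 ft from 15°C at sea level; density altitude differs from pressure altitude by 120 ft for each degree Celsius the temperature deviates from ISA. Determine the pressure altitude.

DA = PA + 120 × (OAT − (15 − 2·PA/1000)) = PA + 120·OAT − 1800 + 0.24·PA = 1.24·PA + 120·OAT − 1800.
So 1.24·PA = 9100 − 120 × 3 + 1800 = 10540.
PA = 10540 / 1.24 = 8500 ft.

8500 ft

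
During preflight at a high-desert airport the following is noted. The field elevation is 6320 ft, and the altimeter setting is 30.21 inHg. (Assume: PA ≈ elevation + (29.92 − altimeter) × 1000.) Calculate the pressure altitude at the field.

Pressure correction = (29.92 − 30.21) × 1000 = -290 ft.
Pressure altitude = 6320 + (-290) = 6030 ft.

6030 ft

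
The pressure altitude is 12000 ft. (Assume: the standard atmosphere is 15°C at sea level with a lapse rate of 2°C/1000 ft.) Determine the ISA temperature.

ISA temperature = 15 − 2 × (12000/1000) = 15 − 24 = -9°C.

-9°C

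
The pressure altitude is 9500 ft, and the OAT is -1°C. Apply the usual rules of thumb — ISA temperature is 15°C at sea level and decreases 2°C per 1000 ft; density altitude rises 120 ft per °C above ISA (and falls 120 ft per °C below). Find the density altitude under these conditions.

9860 ft

ISA temperature at 9500 ft = 15 − 2 × (9500/1000) = -4°C.
ISA deviation = -1 − (-4) = +3°C.
Density altitude = 9500 + 120 × (3) = 9500 + (+360) = 9860 ft.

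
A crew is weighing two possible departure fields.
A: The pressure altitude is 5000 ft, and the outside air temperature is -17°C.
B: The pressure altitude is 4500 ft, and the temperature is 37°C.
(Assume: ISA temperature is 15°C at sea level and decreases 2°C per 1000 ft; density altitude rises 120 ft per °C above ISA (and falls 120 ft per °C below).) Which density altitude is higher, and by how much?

A: ISA temp = 5°C, deviation -22°C, DA = 5000 + 120 × (-22) = 2360 ft.
B: ISA temp = 6°C, deviation +31°C, DA = 4500 + 120 × 31 = 8220 ft.
B is higher by 8220 − 2360 = 5860 ft.

B by 5860 ft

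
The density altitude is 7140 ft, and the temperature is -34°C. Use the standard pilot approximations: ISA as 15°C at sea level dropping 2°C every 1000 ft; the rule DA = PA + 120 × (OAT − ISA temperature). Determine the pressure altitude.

10500 ft

DA = PA + 120 × (OAT − (15 − 2·PA/1000)) = PA + 120·OAT − 1800 + 0.24·PA = 1.24·PA + 120·OAT − 1800.
So 1.24·PA = 7140 − 120 × (-34) + 1800 = 13020.
PA = 13020 / 1.24 = 10500 ft.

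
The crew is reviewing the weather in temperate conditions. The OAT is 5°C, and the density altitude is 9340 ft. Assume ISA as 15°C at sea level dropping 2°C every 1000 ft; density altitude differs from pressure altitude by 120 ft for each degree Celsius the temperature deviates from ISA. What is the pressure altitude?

DA = PA + 120 × (OAT − (15 − 2·PA/1000)) = PA + 120·OAT − 1800 + 0.24·PA = 1.24·PA + 120·OAT − 1800.
So 1.24·PA = 9340 − 120 × 5 + 1800 = 10540.
PA = 10540 / 1.24 = 8500 ft.

8500 ft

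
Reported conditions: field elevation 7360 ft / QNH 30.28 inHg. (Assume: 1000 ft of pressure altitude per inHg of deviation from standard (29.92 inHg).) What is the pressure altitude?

Pressure correction = (29.92 − 30.28) × 1000 = -360 ft.
Pressure altitude = 7360 + (-360) = 7000 ft.

7000 ft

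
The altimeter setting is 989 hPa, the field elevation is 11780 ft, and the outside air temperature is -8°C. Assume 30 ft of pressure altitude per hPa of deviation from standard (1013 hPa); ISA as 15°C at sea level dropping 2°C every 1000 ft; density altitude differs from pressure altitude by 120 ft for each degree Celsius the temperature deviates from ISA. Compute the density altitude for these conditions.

Pressure altitude = 11780 + (1013 − 989) × 30 = 11780 + (+720) = 12500 ft.
ISA temperature at 12500 ft = 15 − 2 × (12500/1000) = -10°C.
ISA deviation = -8 − (-10) = +2°C.
Density altitude = 12500 + 120 × (2) = 12740 ft.

12740 ft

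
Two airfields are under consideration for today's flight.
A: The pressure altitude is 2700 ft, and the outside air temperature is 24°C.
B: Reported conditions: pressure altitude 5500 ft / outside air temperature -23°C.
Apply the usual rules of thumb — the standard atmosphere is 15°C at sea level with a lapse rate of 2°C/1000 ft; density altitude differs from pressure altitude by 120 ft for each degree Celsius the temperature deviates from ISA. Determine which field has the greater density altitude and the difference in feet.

A: ISA temp = 9.6°C, deviation +14.4°C, DA = 2700 + 120 × 14.4 = 4428 ft.
B: ISA temp = 4°C, deviation -27°C, DA = 5500 + 120 × (-27) = 2260 ft.
A is higher by 4428 − 2260 = 2168 ft.

A by 2168 ft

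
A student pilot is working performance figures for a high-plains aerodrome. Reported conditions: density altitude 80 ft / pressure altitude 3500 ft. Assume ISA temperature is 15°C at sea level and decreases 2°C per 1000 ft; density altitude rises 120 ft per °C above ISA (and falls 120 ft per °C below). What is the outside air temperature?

Density altitude − pressure altitude = 80 − 3500 = -3420 ft.
At 120 ft/°C that is an ISA deviation of -3420/120 = -28.5°C.
ISA temperature at 3500 ft = 15 − 2 × (3500/1000) = 8°C.
OAT = ISA + deviation = 8 + (-28.5) = -20.5°C.

-20.5°C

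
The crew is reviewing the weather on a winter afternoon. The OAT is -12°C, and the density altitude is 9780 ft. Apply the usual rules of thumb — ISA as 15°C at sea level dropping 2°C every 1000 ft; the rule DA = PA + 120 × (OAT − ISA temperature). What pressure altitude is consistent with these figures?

10500 ft

DA = PA + 120 × (OAT − (15 − 2·PA/1000)) = PA + 120·OAT − 1800 + 0.24·PA = 1.24·PA + 120·OAT − 1800.
So 1.24·PA = 9780 − 120 × (-12) + 1800 = 13020.
PA = 13020 / 1.24 = 10500 ft.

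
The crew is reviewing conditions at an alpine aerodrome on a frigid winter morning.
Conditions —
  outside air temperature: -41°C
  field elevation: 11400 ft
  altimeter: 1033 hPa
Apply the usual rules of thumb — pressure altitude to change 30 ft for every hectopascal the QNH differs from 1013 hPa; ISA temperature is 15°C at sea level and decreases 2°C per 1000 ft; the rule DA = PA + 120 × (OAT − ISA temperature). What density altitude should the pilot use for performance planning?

6672 ft

Pressure altitude = 11400 + (1013 − 1033) × 30 = 11400 + (-600) = 10800 ft.
ISA temperature at 10800 ft = 15 − 2 × (10800/1000) = -6.6°C.
ISA deviation = -41 − (-6.6) = -34.4°C.
Density altitude = 10800 + 120 × (-34.4) = 6672 ft.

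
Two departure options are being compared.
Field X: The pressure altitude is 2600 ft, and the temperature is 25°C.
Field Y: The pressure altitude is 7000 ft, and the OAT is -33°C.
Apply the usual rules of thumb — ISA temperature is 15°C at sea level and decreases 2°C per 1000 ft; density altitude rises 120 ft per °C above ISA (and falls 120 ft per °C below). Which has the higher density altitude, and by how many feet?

Field X: ISA temp = 9.8°C, deviation +15.2°C, DA = 2600 + 120 × 15.2 = 4424 ft.
Field Y: ISA temp = 1°C, deviation -34°C, DA = 7000 + 120 × (-34) = 2920 ft.
Field X is higher by 4424 − 2920 = 1504 ft.

Field X by 1504 ft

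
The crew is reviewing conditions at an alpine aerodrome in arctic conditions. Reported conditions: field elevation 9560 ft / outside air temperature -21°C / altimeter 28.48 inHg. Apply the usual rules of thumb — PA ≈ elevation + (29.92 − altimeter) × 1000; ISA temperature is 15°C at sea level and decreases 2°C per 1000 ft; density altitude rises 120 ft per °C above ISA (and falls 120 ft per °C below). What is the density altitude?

9320 ft

Pressure altitude = 9560 + (29.92 − 28.48) × 1000 = 9560 + (+1440) = 11000 ft.
ISA temperature at 11000 ft = 15 − 2 × (11000/1000) = -7°C.
ISA deviation = -21 − (-7) = -14°C.
Density altitude = 11000 + 120 × (-14) = 9320 ft.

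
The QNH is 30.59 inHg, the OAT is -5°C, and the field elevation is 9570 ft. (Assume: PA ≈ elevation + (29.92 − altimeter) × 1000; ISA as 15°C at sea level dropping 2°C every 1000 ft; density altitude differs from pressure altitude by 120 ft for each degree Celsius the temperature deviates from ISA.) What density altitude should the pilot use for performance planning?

8636 ft

Pressure altitude = 9570 + (29.92 − 30.59) × 1000 = 9570 + (-670) = 8900 ft.
ISA temperature at 8900 ft = 15 − 2 × (8900/1000) = -2.8°C.
ISA deviation = -5 − (-2.8) = -2.2°C.
Density altitude = 8900 + 120 × (-2.2) = 8636 ft.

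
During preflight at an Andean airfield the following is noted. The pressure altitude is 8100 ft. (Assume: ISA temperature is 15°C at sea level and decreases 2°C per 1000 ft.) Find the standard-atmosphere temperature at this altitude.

-1.2°C

ISA temperature = 15 − 2 × (8100/1000) = 15 − 16.2 = -1.2°C.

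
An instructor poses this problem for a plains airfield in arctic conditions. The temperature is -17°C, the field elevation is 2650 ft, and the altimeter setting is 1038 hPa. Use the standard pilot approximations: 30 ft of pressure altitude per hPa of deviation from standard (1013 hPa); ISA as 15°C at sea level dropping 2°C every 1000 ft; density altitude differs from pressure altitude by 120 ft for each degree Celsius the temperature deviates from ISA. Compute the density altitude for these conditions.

-1484 ft

Pressure altitude = 2650 + (1013 − 1038) × 30 = 2650 + (-750) = 1900 ft.
ISA temperature at 1900 ft = 15 − 2 × (1900/1000) = 11.2°C.
ISA deviation = -17 − 11.2 = -28.2°C.
Density altitude = 1900 + 120 × (-28.2) = -1484 ft.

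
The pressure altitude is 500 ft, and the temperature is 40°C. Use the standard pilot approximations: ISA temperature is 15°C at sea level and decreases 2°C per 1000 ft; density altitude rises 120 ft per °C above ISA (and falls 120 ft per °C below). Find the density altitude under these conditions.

3620 ft

ISA temperature at 500 ft = 15 − 2 × (500/1000) = 14°C.
ISA deviation = 40 − 14 = +26°C.
Density altitude = 500 + 120 × (26) = 500 + (+3120) = 3620 ft.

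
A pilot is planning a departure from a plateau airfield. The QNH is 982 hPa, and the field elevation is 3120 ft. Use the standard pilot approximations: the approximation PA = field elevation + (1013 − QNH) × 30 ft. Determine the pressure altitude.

4050 ft

Pressure correction = (1013 − 982) × 30 = +930 ft.
Pressure altitude = 3120 + (+930) = 4050 ft.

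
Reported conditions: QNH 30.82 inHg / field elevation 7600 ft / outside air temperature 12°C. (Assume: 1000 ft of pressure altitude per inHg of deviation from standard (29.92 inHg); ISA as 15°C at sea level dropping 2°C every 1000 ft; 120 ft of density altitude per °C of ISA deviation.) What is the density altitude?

7948 ft

Pressure altitude = 7600 + (29.92 − 30.82) × 1000 = 7600 + (-900) = 6700 ft.
ISA temperature at 6700 ft = 15 − 2 × (6700/1000) = 1.6°C.
ISA deviation = 12 − 1.6 = +10.4°C.
Density altitude = 6700 + 120 × (10.4) = 7948 ft.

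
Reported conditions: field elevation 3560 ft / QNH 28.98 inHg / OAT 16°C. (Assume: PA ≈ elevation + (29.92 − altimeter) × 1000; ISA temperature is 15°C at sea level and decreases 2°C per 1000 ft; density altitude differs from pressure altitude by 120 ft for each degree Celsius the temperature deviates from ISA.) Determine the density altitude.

Pressure altitude = 3560 + (29.92 − 28.98) × 1000 = 3560 + (+940) = 4500 ft.
ISA temperature at 4500 ft = 15 − 2 × (4500/1000) = 6°C.
ISA deviation = 16 − 6 = +10°C.
Density altitude = 4500 + 120 × (10) = 5700 ft.

5700 ft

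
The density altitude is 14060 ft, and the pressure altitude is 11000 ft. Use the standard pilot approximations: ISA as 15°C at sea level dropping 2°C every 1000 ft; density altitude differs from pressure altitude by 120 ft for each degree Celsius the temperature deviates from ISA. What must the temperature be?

Density altitude − pressure altitude = 14060 − 11000 = +3060 ft.
At 120 ft/°C that is an ISA deviation of 3060/120 = +25.5°C.
ISA temperature at 11000 ft = 15 − 2 × (11000/1000) = -7°C.
OAT = ISA + deviation = -7 + (+25.5) = 18.5°C.

18.5°C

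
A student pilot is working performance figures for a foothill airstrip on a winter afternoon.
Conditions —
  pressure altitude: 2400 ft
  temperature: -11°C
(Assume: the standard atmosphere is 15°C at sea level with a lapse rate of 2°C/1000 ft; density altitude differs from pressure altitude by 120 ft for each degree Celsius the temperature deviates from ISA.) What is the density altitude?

ISA temperature at 2400 ft = 15 − 2 × (2400/1000) = 10.2°C.
ISA deviation = -11 − 10.2 = -21.2°C.
Density altitude = 2400 + 120 × (-21.2) = 2400 + (-2544) = -144 ft.

-144 ft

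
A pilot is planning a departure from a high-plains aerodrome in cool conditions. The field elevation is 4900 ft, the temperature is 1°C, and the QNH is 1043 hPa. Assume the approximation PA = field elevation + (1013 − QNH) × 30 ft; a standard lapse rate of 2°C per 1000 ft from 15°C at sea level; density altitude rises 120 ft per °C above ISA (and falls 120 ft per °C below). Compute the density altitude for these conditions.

3280 ft

Pressure altitude = 4900 + (1013 − 1043) × 30 = 4900 + (-900) = 4000 ft.
ISA temperature at 4000 ft = 15 − 2 × (4000/1000) = 7°C.
ISA deviation = 1 − 7 = -6°C.
Density altitude = 4000 + 120 × (-6) = 3280 ft.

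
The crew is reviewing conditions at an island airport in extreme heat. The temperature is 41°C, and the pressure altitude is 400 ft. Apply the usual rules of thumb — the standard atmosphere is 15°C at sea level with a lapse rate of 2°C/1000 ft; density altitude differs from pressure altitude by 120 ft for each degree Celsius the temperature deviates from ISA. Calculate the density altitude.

ISA temperature at 400 ft = 15 − 2 × (400/1000) = 14.2°C.
ISA deviation = 41 − 14.2 = +26.8°C.
Density altitude = 400 + 120 × (26.8) = 400 + (+3216) = 3616 ft.

3616 ft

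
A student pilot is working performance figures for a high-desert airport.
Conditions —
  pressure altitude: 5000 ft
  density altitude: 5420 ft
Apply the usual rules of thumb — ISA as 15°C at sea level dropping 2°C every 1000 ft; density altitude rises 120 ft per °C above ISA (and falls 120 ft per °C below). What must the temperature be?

Density altitude − pressure altitude = 5420 − 5000 = +420 ft.
At 120 ft/°C that is an ISA deviation of 420/120 = +3.5°C.
ISA temperature at 5000 ft = 15 − 2 × (5000/1000) = 5°C.
OAT = ISA + deviation = 5 + (+3.5) = 8.5°C.

8.5°C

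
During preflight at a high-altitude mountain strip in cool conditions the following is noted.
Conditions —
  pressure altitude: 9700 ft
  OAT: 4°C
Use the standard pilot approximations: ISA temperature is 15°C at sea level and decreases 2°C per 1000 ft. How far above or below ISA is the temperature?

ISA+8.4°C

ISA temperature at 9700 ft = 15 − 2 × (9700/1000) = -4.4°C.
Deviation = OAT − ISA = 4 − (-4.4) = +8.4°C.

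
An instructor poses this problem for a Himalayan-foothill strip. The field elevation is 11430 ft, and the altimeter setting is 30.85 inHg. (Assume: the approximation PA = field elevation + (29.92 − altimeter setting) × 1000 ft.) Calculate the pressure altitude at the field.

Pressure correction = (29.92 − 30.85) × 1000 = -930 ft.
Pressure altitude = 11430 + (-930) = 10500 ft.

10500 ft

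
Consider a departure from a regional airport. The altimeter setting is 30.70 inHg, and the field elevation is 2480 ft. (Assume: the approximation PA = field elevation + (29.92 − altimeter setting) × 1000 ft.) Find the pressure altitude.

1700 ft

Pressure correction = (29.92 − 30.70) × 1000 = -780 ft.
Pressure altitude = 2480 + (-780) = 1700 ft.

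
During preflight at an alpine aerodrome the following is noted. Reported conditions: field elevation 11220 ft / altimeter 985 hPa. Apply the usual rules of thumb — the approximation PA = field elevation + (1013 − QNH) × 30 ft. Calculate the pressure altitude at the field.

Pressure correction = (1013 − 985) × 30 = +840 ft.
Pressure altitude = 11220 + (+840) = 12060 ft.

12060 ft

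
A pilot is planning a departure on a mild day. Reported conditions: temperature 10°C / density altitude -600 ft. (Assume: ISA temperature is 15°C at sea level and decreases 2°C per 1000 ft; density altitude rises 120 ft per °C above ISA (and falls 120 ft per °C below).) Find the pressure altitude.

0 ft

DA = PA + 120 × (OAT − (15 − 2·PA/1000)) = PA + 120·OAT − 1800 + 0.24·PA = 1.24·PA + 120·OAT − 1800.
So 1.24·PA = -600 − 120 × 10 + 1800 = 0.
PA = 0 / 1.24 = 0 ft.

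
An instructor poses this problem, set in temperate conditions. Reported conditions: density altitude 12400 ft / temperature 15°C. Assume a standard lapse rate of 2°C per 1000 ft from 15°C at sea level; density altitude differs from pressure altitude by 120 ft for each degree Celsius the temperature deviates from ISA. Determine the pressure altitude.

DA = PA + 120 × (OAT − (15 − 2·PA/1000)) = PA + 120·OAT − 1800 + 0.24·PA = 1.24·PA + 120·OAT − 1800.
So 1.24·PA = 12400 − 120 × 15 + 1800 = 12400.
PA = 12400 / 1.24 = 10000 ft.

10000 ft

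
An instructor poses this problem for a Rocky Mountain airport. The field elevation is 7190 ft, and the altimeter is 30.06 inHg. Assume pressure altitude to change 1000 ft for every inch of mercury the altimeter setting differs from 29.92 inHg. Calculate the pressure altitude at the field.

Pressure correction = (29.92 − 30.06) × 1000 = -140 ft.
Pressure altitude = 7190 + (-140) = 7050 ft.

7050 ft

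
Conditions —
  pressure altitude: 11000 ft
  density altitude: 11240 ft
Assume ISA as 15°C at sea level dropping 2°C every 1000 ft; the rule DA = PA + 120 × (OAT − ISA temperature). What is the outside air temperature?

Density altitude − pressure altitude = 11240 − 11000 = +240 ft.
At 120 ft/°C that is an ISA deviation of 240/120 = +2°C.
ISA temperature at 11000 ft = 15 − 2 × (11000/1000) = -7°C.
OAT = ISA + deviation = -7 + (+2) = -5°C.

-5°C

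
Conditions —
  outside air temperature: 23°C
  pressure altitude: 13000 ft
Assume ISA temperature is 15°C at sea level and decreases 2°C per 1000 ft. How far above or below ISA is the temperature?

ISA+34°C

ISA temperature at 13000 ft = 15 − 2 × (13000/1000) = -11°C.
Deviation = OAT − ISA = 23 − (-11) = +34°C.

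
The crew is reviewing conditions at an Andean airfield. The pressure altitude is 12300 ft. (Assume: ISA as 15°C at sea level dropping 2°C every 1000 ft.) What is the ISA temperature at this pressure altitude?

ISA temperature = 15 − 2 × (12300/1000) = 15 − 24.6 = -9.6°C.

-9.6°C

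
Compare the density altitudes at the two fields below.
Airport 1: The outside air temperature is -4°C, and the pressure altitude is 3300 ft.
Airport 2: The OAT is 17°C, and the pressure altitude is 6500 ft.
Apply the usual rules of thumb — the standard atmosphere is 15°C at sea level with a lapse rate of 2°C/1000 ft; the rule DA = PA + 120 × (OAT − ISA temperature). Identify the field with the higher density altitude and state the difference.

Airport 1: ISA temp = 8.4°C, deviation -12.4°C, DA = 3300 + 120 × (-12.4) = 1812 ft.
Airport 2: ISA temp = 2°C, deviation +15°C, DA = 6500 + 120 × 15 = 8300 ft.
Airport 2 is higher by 8300 − 1812 = 6488 ft.

Airport 2 by 6488 ft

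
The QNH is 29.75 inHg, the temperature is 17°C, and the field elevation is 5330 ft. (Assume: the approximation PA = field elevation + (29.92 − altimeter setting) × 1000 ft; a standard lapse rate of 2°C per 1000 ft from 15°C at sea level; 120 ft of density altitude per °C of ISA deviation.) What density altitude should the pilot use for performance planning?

Pressure altitude = 5330 + (29.92 − 29.75) × 1000 = 5330 + (+170) = 5500 ft.
ISA temperature at 5500 ft = 15 − 2 × (5500/1000) = 4°C.
ISA deviation = 17 − 4 = +13°C.
Density altitude = 5500 + 120 × (13) = 7060 ft.

7060 ft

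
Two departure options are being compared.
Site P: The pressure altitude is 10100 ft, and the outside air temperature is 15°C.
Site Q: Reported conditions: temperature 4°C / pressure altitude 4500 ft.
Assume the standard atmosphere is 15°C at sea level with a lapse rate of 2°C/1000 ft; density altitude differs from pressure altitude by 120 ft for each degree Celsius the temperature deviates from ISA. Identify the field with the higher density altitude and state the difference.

Site P by 8264 ft

Site P: ISA temp = -5.2°C, deviation +20.2°C, DA = 10100 + 120 × 20.2 = 12524 ft.
Site Q: ISA temp = 6°C, deviation -2°C, DA = 4500 + 120 × (-2) = 4260 ft.
Site P is higher by 12524 − 4260 = 8264 ft.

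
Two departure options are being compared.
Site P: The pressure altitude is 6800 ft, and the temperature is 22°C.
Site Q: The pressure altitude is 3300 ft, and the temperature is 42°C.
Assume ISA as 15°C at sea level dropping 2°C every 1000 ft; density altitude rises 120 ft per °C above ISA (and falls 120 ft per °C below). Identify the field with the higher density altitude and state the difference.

Site P by 1940 ft

Site P: ISA temp = 1.4°C, deviation +20.6°C, DA = 6800 + 120 × 20.6 = 9272 ft.
Site Q: ISA temp = 8.4°C, deviation +33.6°C, DA = 3300 + 120 × 33.6 = 7332 ft.
Site P is higher by 9272 − 7332 = 1940 ft.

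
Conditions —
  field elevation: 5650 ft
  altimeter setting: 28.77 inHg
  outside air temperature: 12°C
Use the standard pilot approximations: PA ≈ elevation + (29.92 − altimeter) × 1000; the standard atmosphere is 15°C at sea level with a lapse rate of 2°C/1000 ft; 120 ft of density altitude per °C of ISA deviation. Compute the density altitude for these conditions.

Pressure altitude = 5650 + (29.92 − 28.77) × 1000 = 5650 + (+1150) = 6800 ft.
ISA temperature at 6800 ft = 15 − 2 × (6800/1000) = 1.4°C.
ISA deviation = 12 − 1.4 = +10.6°C.
Density altitude = 6800 + 120 × (10.6) = 8072 ft.

8072 ft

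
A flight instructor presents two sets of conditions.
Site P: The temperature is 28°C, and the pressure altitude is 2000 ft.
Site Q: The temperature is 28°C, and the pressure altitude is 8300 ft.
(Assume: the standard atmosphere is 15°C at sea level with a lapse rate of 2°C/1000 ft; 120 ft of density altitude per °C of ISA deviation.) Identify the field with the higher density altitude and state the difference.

Site P: ISA temp = 11°C, deviation +17°C, DA = 2000 + 120 × 17 = 4040 ft.
Site Q: ISA temp = -1.6°C, deviation +29.6°C, DA = 8300 + 120 × 29.6 = 11852 ft.
Site Q is higher by 11852 − 4040 = 7812 ft.

Site Q by 7812 ft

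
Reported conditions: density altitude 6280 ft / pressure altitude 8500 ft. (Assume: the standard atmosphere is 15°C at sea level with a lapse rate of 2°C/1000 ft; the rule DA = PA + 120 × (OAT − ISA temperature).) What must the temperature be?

-20.5°C

Density altitude − pressure altitude = 6280 − 8500 = -2220 ft.
At 120 ft/°C that is an ISA deviation of -2220/120 = -18.5°C.
ISA temperature at 8500 ft = 15 − 2 × (8500/1000) = -2°C.
OAT = ISA + deviation = -2 + (-18.5) = -20.5°C.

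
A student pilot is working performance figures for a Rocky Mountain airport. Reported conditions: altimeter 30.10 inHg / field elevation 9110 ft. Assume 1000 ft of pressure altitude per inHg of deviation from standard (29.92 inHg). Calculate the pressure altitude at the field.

Pressure correction = (29.92 − 30.10) × 1000 = -180 ft.
Pressure altitude = 9110 + (-180) = 8930 ft.

8930 ft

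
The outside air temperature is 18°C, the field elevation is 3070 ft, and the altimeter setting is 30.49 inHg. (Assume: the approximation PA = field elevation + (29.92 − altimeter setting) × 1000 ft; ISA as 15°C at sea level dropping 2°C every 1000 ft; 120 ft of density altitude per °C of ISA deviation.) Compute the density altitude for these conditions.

3460 ft

Pressure altitude = 3070 + (29.92 − 30.49) × 1000 = 3070 + (-570) = 2500 ft.
ISA temperature at 2500 ft = 15 − 2 × (2500/1000) = 10°C.
ISA deviation = 18 − 10 = +8°C.
Density altitude = 2500 + 120 × (8) = 3460 ft.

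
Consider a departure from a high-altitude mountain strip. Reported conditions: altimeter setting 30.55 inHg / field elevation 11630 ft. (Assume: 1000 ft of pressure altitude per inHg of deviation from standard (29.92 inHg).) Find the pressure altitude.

11000 ft

Pressure correction = (29.92 − 30.55) × 1000 = -630 ft.
Pressure altitude = 11630 + (-630) = 11000 ft.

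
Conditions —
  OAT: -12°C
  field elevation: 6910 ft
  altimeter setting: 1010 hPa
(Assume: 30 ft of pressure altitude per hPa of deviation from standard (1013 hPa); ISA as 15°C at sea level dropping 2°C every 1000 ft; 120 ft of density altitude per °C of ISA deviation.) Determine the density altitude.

Pressure altitude = 6910 + (1013 − 1010) × 30 = 6910 + (+90) = 7000 ft.
ISA temperature at 7000 ft = 15 − 2 × (7000/1000) = 1°C.
ISA deviation = -12 − 1 = -13°C.
Density altitude = 7000 + 120 × (-13) = 5440 ft.

5440 ft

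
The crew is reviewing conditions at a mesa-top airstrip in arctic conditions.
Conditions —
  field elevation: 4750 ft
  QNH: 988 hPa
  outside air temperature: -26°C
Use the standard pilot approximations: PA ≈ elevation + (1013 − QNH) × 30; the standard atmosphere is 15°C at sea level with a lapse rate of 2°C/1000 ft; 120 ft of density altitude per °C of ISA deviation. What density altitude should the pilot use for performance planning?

Pressure altitude = 4750 + (1013 − 988) × 30 = 4750 + (+750) = 5500 ft.
ISA temperature at 5500 ft = 15 − 2 × (5500/1000) = 4°C.
ISA deviation = -26 − 4 = -30°C.
Density altitude = 5500 + 120 × (-30) = 1900 ft.

1900 ft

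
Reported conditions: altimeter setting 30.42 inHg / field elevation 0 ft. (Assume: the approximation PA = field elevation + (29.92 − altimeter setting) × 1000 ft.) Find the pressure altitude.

Pressure correction = (29.92 − 30.42) × 1000 = -500 ft.
Pressure altitude = 0 + (-500) = -500 ft.

-500 ft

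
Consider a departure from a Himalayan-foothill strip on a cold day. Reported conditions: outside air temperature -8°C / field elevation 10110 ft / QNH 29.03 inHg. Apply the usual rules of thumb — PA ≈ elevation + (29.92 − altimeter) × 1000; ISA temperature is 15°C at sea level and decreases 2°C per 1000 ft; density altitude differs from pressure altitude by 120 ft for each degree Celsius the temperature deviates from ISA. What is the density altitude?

10880 ft

Pressure altitude = 10110 + (29.92 − 29.03) × 1000 = 10110 + (+890) = 11000 ft.
ISA temperature at 11000 ft = 15 − 2 × (11000/1000) = -7°C.
ISA deviation = -8 − (-7) = -1°C.
Density altitude = 11000 + 120 × (-1) = 10880 ft.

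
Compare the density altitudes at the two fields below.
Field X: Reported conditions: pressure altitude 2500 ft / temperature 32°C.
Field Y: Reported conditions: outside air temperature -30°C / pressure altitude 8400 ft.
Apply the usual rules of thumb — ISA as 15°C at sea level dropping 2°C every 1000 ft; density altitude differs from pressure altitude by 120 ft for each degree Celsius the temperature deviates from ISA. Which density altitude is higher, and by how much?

Field X by 124 ft

Field X: ISA temp = 10°C, deviation +22°C, DA = 2500 + 120 × 22 = 5140 ft.
Field Y: ISA temp = -1.8°C, deviation -28.2°C, DA = 8400 + 120 × (-28.2) = 5016 ft.
Field X is higher by 5140 − 5016 = 124 ft.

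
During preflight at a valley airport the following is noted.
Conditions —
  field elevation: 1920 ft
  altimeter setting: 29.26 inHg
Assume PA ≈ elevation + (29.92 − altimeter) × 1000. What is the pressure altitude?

Pressure correction = (29.92 − 29.26) × 1000 = +660 ft.
Pressure altitude = 1920 + (+660) = 2580 ft.

2580 ft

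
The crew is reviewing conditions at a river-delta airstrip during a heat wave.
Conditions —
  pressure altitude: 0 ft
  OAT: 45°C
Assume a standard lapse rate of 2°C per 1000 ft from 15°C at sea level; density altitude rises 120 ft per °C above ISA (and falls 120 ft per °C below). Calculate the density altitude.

3600 ft

ISA temperature at 0 ft = 15 − 2 × (0/1000) = 15°C.
ISA deviation = 45 − 15 = +30°C.
Density altitude = 0 + 120 × (30) = 0 + (+3600) = 3600 ft.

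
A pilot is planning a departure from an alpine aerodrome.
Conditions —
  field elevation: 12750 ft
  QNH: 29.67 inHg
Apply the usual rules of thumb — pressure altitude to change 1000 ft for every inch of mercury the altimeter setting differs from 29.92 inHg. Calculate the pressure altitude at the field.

Pressure correction = (29.92 − 29.67) × 1000 = +250 ft.
Pressure altitude = 12750 + (+250) = 13000 ft.

13000 ft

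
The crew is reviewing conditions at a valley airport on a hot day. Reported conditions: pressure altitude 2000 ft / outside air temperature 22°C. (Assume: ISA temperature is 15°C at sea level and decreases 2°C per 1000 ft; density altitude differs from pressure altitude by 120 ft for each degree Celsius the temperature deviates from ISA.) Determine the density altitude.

ISA temperature at 2000 ft = 15 − 2 × (2000/1000) = 11°C.
ISA deviation = 22 − 11 = +11°C.
Density altitude = 2000 + 120 × (11) = 2000 + (+1320) = 3320 ft.

3320 ft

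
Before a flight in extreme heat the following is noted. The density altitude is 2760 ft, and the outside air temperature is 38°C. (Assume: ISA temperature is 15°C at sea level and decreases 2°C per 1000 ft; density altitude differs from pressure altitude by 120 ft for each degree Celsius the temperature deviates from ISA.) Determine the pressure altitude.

0 ft

DA = PA + 120 × (OAT − (15 − 2·PA/1000)) = PA + 120·OAT − 1800 + 0.24·PA = 1.24·PA + 120·OAT − 1800.
So 1.24·PA = 2760 − 120 × 38 + 1800 = 0.
PA = 0 / 1.24 = 0 ft.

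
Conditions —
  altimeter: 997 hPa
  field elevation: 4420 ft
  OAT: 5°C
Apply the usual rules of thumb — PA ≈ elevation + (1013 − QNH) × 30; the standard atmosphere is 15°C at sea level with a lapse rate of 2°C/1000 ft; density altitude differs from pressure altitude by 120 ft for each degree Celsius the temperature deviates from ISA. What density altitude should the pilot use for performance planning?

Pressure altitude = 4420 + (1013 − 997) × 30 = 4420 + (+480) = 4900 ft.
ISA temperature at 4900 ft = 15 − 2 × (4900/1000) = 5.2°C.
ISA deviation = 5 − 5.2 = -0.2°C.
Density altitude = 4900 + 120 × (-0.2) = 4876 ft.

4876 ft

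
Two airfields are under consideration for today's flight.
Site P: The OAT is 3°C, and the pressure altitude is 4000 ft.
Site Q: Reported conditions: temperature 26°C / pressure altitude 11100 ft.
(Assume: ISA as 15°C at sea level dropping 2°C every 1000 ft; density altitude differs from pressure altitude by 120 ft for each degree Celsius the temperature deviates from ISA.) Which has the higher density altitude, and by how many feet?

Site P: ISA temp = 7°C, deviation -4°C, DA = 4000 + 120 × (-4) = 3520 ft.
Site Q: ISA temp = -7.2°C, deviation +33.2°C, DA = 11100 + 120 × 33.2 = 15084 ft.
Site Q is higher by 15084 − 3520 = 11564 ft.

Site Q by 11564 ft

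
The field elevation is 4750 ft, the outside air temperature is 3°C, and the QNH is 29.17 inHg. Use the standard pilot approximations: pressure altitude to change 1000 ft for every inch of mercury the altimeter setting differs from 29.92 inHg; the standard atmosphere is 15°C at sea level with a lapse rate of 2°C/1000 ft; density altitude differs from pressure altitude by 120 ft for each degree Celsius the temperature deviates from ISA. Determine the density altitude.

Pressure altitude = 4750 + (29.92 − 29.17) × 1000 = 4750 + (+750) = 5500 ft.
ISA temperature at 5500 ft = 15 − 2 × (5500/1000) = 4°C.
ISA deviation = 3 − 4 = -1°C.
Density altitude = 5500 + 120 × (-1) = 5380 ft.

5380 ft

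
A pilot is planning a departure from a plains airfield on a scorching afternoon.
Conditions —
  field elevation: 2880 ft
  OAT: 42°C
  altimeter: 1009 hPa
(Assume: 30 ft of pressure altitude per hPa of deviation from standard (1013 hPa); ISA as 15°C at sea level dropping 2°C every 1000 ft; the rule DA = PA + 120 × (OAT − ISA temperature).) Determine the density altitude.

6960 ft

Pressure altitude = 2880 + (1013 − 1009) × 30 = 2880 + (+120) = 3000 ft.
ISA temperature at 3000 ft = 15 − 2 × (3000/1000) = 9°C.
ISA deviation = 42 − 9 = +33°C.
Density altitude = 3000 + 120 × (33) = 6960 ft.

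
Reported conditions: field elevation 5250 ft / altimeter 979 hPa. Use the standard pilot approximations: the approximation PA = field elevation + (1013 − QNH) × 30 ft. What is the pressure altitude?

6270 ft

Pressure correction = (1013 − 979) × 30 = +1020 ft.
Pressure altitude = 5250 + (+1020) = 6270 ft.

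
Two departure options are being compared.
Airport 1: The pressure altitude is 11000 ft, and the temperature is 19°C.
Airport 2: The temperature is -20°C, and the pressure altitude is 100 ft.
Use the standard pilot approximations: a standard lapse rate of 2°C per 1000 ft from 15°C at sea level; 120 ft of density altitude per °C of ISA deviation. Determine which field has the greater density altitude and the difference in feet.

Airport 1 by 18196 ft

Airport 1: ISA temp = -7°C, deviation +26°C, DA = 11000 + 120 × 26 = 14120 ft.
Airport 2: ISA temp = 14.8°C, deviation -34.8°C, DA = 100 + 120 × (-34.8) = -4076 ft.
Airport 1 is higher by 14120 − (-4076) = 18196 ft.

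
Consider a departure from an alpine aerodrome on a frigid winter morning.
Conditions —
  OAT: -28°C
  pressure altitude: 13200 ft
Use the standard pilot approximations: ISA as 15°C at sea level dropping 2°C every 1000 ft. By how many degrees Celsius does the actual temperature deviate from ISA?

ISA temperature at 13200 ft = 15 − 2 × (13200/1000) = -11.4°C.
Deviation = OAT − ISA = -28 − (-11.4) = -16.6°C.

ISA-16.6°C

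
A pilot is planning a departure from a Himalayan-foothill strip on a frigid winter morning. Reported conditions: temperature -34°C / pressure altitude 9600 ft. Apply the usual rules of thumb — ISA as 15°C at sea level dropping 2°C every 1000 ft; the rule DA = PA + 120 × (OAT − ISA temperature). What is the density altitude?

ISA temperature at 9600 ft = 15 − 2 × (9600/1000) = -4.2°C.
ISA deviation = -34 − (-4.2) = -29.8°C.
Density altitude = 9600 + 120 × (-29.8) = 9600 + (-3576) = 6024 ft.

6024 ft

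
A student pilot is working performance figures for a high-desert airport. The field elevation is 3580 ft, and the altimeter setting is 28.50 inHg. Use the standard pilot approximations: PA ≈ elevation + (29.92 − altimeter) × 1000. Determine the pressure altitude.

5000 ft

Pressure correction = (29.92 − 28.50) × 1000 = +1420 ft.
Pressure altitude = 3580 + (+1420) = 5000 ft.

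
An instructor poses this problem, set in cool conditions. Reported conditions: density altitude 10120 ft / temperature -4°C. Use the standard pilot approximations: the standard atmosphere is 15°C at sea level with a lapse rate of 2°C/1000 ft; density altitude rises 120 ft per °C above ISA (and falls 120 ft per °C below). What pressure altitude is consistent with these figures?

DA = PA + 120 × (OAT − (15 − 2·PA/1000)) = PA + 120·OAT − 1800 + 0.24·PA = 1.24·PA + 120·OAT − 1800.
So 1.24·PA = 10120 − 120 × (-4) + 1800 = 12400.
PA = 12400 / 1.24 = 10000 ft.

10000 ft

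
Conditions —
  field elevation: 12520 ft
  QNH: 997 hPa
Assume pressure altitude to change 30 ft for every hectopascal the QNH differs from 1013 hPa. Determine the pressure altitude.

Pressure correction = (1013 − 997) × 30 = +480 ft.
Pressure altitude = 12520 + (+480) = 13000 ft.

13000 ft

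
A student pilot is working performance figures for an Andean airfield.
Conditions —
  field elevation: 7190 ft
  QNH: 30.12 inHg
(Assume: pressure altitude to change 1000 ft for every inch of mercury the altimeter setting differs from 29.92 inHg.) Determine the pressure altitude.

6990 ft

Pressure correction = (29.92 − 30.12) × 1000 = -200 ft.
Pressure altitude = 7190 + (-200) = 6990 ft.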